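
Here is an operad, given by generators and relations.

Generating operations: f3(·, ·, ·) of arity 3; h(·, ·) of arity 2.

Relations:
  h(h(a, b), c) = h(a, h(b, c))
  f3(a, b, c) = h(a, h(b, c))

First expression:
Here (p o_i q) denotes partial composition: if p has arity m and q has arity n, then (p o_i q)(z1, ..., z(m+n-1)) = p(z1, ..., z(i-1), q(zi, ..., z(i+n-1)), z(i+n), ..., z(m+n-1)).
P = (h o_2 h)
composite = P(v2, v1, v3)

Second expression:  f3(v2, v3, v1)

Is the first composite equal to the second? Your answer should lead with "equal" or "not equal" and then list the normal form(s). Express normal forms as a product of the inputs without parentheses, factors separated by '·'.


not equal: they reduce to v2 · v1 · v3 and v2 · v3 · v1

The first expression, normalized: v2 · v1 · v3
The second expression, normalized: v2 · v3 · v1
They disagree, so not equal.


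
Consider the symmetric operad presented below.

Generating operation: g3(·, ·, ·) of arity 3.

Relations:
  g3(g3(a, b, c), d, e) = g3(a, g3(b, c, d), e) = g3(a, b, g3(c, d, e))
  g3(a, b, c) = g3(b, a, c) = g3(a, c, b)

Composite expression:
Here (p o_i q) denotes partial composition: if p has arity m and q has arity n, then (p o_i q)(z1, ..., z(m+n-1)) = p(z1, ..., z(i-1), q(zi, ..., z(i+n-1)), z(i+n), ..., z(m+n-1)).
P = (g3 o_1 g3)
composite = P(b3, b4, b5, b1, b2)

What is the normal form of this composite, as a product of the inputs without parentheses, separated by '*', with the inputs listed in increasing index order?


b1 * b2 * b3 * b4 * b5


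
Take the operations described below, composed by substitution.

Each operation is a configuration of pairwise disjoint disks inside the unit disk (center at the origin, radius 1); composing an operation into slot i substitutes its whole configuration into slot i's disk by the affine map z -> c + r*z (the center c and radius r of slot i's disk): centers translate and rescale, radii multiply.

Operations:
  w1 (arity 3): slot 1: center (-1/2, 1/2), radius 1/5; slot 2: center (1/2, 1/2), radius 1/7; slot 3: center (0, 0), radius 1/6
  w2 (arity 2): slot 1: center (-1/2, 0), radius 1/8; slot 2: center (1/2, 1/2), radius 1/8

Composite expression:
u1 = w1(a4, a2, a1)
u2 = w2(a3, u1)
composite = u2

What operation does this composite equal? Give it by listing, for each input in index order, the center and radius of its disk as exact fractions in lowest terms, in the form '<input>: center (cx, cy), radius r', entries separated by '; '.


Each a-disk chains the slot maps above it in w2; radii multiply.
input a3: composing its 1 substitution step yields center (-1/2, 0), radius 1/8
input a4: composing its 2 substitution steps yields center (7/16, 9/16), radius 1/40
input a2: composing its 2 substitution steps yields center (9/16, 9/16), radius 1/56
input a1: composing its 2 substitution steps yields center (1/2, 1/2), radius 1/48

a1: center (1/2, 1/2), radius 1/48; a2: center (9/16, 9/16), radius 1/56; a3: center (-1/2, 0), radius 1/8; a4: center (7/16, 9/16), radius 1/40


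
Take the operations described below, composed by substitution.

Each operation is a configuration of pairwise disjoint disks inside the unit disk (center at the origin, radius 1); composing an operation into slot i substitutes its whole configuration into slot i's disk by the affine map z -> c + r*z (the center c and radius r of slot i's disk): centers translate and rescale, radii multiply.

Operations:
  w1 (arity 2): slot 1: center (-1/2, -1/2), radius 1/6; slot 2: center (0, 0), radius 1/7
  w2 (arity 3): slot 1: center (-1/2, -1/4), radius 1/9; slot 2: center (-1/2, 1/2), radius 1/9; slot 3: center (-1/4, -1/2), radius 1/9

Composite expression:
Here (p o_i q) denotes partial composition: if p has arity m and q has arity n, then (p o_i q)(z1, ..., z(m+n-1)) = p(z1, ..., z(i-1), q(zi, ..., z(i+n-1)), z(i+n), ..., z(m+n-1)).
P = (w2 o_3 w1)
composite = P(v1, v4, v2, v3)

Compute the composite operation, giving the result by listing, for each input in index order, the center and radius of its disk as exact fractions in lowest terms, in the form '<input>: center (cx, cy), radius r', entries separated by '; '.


Below w2, radii multiply path by path; the v-disk centers shift.
v1: after 1 affine step, its disk has center (-1/2, -1/4), radius 1/9
v4: after 1 affine step, its disk has center (-1/2, 1/2), radius 1/9
v2: after 2 affine steps, its disk has center (-11/36, -5/9), radius 1/54
v3: after 2 affine steps, its disk has center (-1/4, -1/2), radius 1/63

v1: center (-1/2, -1/4), radius 1/9; v2: center (-11/36, -5/9), radius 1/54; v3: center (-1/4, -1/2), radius 1/63; v4: center (-1/2, 1/2), radius 1/9


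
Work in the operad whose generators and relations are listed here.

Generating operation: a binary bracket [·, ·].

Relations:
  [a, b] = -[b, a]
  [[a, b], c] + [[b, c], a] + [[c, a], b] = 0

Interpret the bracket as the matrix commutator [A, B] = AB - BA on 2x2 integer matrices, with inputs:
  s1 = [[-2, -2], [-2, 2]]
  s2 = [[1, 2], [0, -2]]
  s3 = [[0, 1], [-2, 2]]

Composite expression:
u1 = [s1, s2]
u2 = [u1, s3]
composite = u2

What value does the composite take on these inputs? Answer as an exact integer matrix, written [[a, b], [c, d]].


[[10, 4], [28, -10]]

[s1, s2] = [[4, -2], [-6, -4]]
[[s1, s2], s3] = [[10, 4], [28, -10]]


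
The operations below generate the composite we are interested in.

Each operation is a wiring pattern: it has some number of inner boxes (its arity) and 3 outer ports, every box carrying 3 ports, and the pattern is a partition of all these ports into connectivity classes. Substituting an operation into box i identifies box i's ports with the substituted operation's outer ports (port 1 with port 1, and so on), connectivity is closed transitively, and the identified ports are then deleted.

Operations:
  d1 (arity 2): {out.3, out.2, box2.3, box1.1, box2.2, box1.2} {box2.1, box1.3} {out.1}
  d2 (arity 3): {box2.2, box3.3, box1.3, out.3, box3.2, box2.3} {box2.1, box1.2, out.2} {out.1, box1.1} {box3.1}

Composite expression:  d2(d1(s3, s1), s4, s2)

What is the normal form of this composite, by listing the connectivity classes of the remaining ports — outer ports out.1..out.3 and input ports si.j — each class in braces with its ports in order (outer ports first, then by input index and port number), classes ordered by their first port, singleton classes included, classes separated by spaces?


{out.1} {out.2, out.3, s1.2, s1.3, s2.2, s2.3, s3.1, s3.2, s4.1, s4.2, s4.3} {s1.1, s3.3} {s2.1}

After gluing at d2, chains via deleted ports link the s-ports.
after d1, the pattern on (s3, s1) reads {out.1} {out.2, out.3, s1.2, s1.3, s3.1, s3.2} {s1.1, s3.3} (out.j = its outer ports)
after d2, the pattern on (s3, s1, s4, s2) reads {out.1} {out.2, out.3, s1.2, s1.3, s2.2, s2.3, s3.1, s3.2, s4.1, s4.2, s4.3} {s1.1, s3.3} {s2.1} (out.j = its outer ports)


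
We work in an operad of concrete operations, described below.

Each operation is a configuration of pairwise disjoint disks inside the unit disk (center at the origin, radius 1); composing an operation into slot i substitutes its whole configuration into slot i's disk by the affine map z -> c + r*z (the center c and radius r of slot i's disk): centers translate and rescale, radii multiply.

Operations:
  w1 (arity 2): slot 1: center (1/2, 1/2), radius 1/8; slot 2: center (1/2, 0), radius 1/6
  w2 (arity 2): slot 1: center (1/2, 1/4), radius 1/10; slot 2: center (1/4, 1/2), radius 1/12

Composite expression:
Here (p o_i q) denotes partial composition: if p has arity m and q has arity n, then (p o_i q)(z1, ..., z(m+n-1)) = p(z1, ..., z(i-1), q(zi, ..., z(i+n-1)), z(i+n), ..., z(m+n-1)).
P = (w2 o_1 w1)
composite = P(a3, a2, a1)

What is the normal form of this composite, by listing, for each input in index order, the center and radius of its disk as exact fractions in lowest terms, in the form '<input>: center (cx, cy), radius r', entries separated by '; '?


a1: center (1/4, 1/2), radius 1/12; a2: center (11/20, 1/4), radius 1/60; a3: center (11/20, 3/10), radius 1/80

Nesting under w2 composes maps z -> c + r*z down each a-path.
input a3: applying the 2 nested substitutions gives center (11/20, 3/10), radius 1/80
input a2: applying the 2 nested substitutions gives center (11/20, 1/4), radius 1/60
input a1: applying the 1 nested substitution gives center (1/4, 1/2), radius 1/12


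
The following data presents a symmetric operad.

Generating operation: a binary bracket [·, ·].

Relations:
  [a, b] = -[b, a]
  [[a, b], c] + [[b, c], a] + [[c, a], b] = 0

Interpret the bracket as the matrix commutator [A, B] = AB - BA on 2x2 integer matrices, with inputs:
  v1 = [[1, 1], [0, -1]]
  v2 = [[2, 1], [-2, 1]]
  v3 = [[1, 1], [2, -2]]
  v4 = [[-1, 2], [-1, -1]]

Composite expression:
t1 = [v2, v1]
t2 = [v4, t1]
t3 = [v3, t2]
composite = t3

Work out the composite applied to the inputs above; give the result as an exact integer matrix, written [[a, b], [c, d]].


[v2, v1] = [[2, -1], [-4, -2]]
[v4, [v2, v1]] = [[-9, -8], [-4, 9]]
[v3, [v4, [v2, v1]]] = [[12, -6], [-24, -12]]

[[12, -6], [-24, -12]]


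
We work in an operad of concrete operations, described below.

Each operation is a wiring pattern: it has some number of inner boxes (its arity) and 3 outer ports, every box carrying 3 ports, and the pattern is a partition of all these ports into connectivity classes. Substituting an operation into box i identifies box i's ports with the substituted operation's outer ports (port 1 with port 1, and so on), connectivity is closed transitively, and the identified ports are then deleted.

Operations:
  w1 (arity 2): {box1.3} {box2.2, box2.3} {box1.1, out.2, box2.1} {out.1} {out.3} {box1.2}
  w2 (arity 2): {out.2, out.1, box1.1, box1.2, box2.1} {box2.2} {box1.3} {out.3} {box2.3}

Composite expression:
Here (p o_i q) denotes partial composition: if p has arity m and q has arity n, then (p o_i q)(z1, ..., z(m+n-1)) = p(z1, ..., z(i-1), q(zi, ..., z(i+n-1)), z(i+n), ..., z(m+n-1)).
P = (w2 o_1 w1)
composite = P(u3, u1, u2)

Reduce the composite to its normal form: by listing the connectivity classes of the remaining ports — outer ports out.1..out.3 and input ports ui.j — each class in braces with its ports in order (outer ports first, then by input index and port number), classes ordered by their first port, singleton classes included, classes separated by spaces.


{out.1, out.2, u1.1, u2.1, u3.1} {out.3} {u1.2, u1.3} {u2.2} {u2.3} {u3.2} {u3.3}

Substituting into w2 glues patterns; closure does the rest.
after w1, the pattern on (u3, u1) reads {out.1} {out.2, u1.1, u3.1} {out.3} {u1.2, u1.3} {u3.2} {u3.3} (out.j = its outer ports)
after w2, the pattern on (u3, u1, u2) reads {out.1, out.2, u1.1, u2.1, u3.1} {out.3} {u1.2, u1.3} {u2.2} {u2.3} {u3.2} {u3.3} (out.j = its outer ports)


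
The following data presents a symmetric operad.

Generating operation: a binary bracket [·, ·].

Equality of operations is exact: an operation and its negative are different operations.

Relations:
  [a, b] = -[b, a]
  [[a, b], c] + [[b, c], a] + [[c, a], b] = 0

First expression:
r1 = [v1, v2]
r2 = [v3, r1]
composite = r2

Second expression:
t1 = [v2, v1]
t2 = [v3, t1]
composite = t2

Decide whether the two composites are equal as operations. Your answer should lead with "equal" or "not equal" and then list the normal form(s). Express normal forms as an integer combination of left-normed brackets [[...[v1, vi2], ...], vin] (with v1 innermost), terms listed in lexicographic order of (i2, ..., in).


In normal form, the first expression is -[[v1, v2], v3]
In normal form, the second expression is [[v1, v2], v3]
Different reductions; not equal.

not equal; first: -[[v1, v2], v3]; second: [[v1, v2], v3]


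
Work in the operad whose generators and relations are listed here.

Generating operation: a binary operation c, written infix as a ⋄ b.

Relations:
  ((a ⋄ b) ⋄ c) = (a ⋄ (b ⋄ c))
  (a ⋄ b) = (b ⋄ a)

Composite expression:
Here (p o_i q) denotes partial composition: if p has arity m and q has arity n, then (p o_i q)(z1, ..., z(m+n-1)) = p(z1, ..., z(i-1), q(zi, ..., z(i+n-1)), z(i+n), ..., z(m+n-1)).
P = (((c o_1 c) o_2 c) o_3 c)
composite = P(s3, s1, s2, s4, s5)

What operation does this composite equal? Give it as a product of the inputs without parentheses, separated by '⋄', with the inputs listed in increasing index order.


s1 ⋄ s2 ⋄ s3 ⋄ s4 ⋄ s5


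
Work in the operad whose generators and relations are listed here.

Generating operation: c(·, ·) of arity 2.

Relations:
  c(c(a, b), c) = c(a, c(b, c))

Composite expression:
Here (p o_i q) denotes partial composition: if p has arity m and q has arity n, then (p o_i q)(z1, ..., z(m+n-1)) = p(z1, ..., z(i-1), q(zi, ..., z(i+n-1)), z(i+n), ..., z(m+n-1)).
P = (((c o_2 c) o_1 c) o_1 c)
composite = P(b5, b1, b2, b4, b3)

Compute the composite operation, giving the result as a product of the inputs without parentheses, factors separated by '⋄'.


b5 ⋄ b1 ⋄ b2 ⋄ b4 ⋄ b3

Every regrouping of c is equal, so read the b-inputs in written order.
c(b5, b1) flattens to b5 ⋄ b1
c(c(b5, b1), b2) flattens to b5 ⋄ b1 ⋄ b2
c(b4, b3) flattens to b4 ⋄ b3
c(c(c(b5, b1), b2), c(b4, b3)) flattens to b5 ⋄ b1 ⋄ b2 ⋄ b4 ⋄ b3


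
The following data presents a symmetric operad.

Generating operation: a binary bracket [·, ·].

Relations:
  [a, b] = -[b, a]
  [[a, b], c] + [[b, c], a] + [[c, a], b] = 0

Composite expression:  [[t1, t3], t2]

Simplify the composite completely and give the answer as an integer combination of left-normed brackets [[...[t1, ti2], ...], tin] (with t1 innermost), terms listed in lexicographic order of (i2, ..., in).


[[t1, t3], t2]

In the tensor algebra, words opening t1 carry the t1-anchored form.
Composite bracket: [[t1, t3], t2]
Full expansion: 4 signed words from ab - ba (2^2 = 4).
Coefficients come from the t1-initial words:
  sign of t1t3t2 is +1, so it contributes +[[t1, t3], t2]


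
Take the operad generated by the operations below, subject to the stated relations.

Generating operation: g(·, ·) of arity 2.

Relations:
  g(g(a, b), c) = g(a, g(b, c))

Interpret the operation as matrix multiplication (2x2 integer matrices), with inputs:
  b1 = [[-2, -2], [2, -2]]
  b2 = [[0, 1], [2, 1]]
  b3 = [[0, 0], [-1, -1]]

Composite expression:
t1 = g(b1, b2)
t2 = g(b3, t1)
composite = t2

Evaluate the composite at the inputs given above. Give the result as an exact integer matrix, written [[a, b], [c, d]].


[[0, 0], [8, 4]]


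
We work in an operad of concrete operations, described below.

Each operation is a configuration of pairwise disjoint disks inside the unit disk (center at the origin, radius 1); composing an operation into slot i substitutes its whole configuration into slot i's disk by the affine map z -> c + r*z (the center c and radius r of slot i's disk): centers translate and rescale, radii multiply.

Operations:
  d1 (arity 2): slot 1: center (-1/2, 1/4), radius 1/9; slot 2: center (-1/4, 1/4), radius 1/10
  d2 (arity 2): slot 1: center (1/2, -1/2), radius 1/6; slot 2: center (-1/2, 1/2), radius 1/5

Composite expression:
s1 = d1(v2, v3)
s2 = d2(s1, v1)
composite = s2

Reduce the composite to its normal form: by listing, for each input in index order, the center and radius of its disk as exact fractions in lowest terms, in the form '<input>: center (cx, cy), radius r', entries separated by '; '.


v1: center (-1/2, 1/2), radius 1/5; v2: center (5/12, -11/24), radius 1/54; v3: center (11/24, -11/24), radius 1/60

Nesting under d2 composes maps z -> c + r*z down each v-path.
for v2, the 2-step affine chain lands on center (5/12, -11/24), radius 1/54
for v3, the 2-step affine chain lands on center (11/24, -11/24), radius 1/60
for v1, the 1-step affine chain lands on center (-1/2, 1/2), radius 1/5


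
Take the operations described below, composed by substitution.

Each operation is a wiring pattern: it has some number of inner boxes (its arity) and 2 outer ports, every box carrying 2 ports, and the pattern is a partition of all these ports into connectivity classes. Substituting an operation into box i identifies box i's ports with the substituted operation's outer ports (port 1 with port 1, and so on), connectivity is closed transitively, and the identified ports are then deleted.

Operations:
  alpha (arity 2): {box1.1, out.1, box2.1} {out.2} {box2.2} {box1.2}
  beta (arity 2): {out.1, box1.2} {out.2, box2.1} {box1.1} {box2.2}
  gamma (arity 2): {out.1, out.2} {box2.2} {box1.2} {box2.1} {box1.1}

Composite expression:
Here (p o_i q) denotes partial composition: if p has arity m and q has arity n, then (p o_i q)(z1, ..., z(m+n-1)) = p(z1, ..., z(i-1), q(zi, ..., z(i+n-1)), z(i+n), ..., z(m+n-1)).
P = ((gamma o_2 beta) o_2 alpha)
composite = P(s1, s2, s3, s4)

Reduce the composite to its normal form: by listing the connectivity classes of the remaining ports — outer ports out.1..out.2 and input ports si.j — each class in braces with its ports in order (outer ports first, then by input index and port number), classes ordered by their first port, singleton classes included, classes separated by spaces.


Treat the ports identified at gamma as solder joints: merge, then drop.
composing alpha on (s2, s3), with out.j its own outer ports: {out.1, s2.1, s3.1} {out.2} {s2.2} {s3.2}
composing beta on (s2, s3, s4), with out.j its own outer ports: {out.1} {out.2, s4.1} {s2.1, s3.1} {s2.2} {s3.2} {s4.2}
composing gamma on (s1, s2, s3, s4), with out.j its own outer ports: {out.1, out.2} {s1.1} {s1.2} {s2.1, s3.1} {s2.2} {s3.2} {s4.1} {s4.2}

{out.1, out.2} {s1.1} {s1.2} {s2.1, s3.1} {s2.2} {s3.2} {s4.1} {s4.2}


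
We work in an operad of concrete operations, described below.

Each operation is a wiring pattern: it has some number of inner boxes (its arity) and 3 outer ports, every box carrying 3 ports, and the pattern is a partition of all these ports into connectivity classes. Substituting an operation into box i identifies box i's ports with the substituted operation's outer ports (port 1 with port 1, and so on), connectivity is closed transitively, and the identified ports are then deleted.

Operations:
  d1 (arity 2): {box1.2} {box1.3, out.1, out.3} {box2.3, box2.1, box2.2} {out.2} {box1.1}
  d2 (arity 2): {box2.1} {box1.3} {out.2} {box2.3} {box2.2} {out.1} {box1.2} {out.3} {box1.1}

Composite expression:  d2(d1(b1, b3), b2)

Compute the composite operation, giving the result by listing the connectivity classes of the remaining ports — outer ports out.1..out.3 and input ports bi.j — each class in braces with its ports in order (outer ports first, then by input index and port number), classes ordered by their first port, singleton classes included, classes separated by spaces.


{out.1} {out.2} {out.3} {b1.1} {b1.2} {b1.3} {b2.1} {b2.2} {b2.3} {b3.1, b3.2, b3.3}

Treat the ports identified at d2 as solder joints: merge, then drop.
after d1, the pattern on (b1, b3) reads {out.1, out.3, b1.3} {out.2} {b1.1} {b1.2} {b3.1, b3.2, b3.3} (out.j = its outer ports)
after d2, the pattern on (b1, b3, b2) reads {out.1} {out.2} {out.3} {b1.1} {b1.2} {b1.3} {b2.1} {b2.2} {b2.3} {b3.1, b3.2, b3.3} (out.j = its outer ports)


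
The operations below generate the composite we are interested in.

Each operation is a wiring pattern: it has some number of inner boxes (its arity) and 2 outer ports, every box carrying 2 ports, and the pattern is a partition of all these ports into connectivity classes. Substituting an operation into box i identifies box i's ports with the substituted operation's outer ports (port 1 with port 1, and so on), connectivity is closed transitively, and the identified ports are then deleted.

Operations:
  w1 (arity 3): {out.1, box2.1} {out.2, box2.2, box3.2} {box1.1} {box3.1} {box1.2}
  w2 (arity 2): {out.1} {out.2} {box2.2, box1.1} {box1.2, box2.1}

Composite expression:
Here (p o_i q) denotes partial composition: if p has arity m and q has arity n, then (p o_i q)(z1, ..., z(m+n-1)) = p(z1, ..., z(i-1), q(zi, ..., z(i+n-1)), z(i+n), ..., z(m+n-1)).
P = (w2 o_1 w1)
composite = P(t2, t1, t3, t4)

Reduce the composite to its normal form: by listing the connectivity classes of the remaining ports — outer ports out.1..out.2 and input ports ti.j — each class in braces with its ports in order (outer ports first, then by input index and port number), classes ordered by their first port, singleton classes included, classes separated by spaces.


{out.1} {out.2} {t1.1, t4.2} {t1.2, t3.2, t4.1} {t2.1} {t2.2} {t3.1}


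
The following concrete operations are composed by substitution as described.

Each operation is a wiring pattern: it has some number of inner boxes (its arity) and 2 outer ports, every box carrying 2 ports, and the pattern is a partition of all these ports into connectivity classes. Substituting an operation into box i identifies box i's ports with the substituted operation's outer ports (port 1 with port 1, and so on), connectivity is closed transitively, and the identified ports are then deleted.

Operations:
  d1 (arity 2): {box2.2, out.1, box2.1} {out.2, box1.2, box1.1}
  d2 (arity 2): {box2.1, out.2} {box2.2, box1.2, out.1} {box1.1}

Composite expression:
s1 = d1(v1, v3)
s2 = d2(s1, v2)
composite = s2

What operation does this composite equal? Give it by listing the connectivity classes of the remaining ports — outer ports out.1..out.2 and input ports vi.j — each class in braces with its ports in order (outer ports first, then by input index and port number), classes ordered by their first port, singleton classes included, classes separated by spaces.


{out.1, v1.1, v1.2, v2.2} {out.2, v2.1} {v3.1, v3.2}

Reachability decides: close wires over d2-identified ports.
after d1, the pattern on (v1, v3) reads {out.1, v3.1, v3.2} {out.2, v1.1, v1.2} (out.j = its outer ports)
after d2, the pattern on (v1, v3, v2) reads {out.1, v1.1, v1.2, v2.2} {out.2, v2.1} {v3.1, v3.2} (out.j = its outer ports)


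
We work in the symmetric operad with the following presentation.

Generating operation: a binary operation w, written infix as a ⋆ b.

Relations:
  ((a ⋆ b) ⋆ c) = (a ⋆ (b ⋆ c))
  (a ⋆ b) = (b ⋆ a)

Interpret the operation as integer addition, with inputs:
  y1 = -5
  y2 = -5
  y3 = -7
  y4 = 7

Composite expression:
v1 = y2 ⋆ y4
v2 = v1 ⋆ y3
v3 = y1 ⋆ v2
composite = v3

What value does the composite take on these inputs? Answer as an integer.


-10

(y2 ⋆ y4) = 2
((y2 ⋆ y4) ⋆ y3) = -5
(y1 ⋆ ((y2 ⋆ y4) ⋆ y3)) = -10


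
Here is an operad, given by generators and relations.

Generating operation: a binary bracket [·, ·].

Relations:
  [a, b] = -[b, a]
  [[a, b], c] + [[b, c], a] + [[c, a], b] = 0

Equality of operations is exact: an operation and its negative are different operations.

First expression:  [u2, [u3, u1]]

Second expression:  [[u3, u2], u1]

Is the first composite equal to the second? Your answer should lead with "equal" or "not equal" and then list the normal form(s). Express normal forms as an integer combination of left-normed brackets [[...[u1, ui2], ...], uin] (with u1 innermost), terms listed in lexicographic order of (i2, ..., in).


Reducing the first expression gives [[u1, u3], u2]
Reducing the second expression gives [[u1, u2], u3] - [[u1, u3], u2]
The normal forms differ: not equal.

not equal; first: [[u1, u3], u2]; second: [[u1, u2], u3] - [[u1, u3], u2]


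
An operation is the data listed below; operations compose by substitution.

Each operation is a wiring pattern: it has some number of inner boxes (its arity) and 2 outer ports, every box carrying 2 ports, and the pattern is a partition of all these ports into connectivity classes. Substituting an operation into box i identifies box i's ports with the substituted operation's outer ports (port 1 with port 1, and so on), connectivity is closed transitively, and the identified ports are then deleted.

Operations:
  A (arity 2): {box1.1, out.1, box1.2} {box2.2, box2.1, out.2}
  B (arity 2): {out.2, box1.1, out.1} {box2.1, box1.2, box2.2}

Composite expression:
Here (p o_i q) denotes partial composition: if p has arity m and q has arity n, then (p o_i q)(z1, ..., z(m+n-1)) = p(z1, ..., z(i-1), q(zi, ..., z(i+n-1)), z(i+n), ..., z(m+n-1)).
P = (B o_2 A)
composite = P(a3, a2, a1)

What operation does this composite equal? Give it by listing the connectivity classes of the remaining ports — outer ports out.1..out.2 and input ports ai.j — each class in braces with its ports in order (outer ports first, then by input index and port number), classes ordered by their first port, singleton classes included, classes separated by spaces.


{out.1, out.2, a3.1} {a1.1, a1.2, a2.1, a2.2, a3.2}


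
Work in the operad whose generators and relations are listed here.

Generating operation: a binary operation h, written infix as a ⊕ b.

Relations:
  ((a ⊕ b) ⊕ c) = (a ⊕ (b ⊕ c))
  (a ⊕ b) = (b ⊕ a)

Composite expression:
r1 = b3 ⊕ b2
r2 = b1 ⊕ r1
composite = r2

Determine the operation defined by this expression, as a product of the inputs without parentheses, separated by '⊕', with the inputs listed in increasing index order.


b1 ⊕ b2 ⊕ b3


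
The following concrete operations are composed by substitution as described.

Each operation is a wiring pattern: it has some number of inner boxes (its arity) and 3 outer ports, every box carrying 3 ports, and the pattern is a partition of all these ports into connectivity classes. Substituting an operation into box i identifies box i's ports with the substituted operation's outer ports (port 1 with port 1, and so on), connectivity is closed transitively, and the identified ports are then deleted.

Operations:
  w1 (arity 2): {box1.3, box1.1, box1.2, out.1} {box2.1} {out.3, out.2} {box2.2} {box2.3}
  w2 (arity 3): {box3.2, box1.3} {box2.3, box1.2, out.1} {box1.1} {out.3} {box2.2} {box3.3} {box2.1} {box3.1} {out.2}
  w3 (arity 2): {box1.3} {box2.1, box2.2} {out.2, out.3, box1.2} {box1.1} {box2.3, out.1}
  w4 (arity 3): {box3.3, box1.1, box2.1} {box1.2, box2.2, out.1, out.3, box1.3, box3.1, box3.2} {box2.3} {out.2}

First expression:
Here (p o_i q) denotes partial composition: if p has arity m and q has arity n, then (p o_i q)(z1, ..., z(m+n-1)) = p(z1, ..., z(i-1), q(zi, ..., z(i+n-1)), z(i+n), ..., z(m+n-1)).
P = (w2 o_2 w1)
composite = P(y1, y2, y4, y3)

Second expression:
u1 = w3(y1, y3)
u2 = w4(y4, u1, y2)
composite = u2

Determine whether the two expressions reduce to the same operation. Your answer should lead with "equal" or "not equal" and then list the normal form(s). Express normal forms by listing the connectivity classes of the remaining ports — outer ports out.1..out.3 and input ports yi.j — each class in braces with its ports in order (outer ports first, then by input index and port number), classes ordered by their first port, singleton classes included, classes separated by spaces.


The first expression, normalized: {out.1, y1.2} {out.2} {out.3} {y1.1} {y1.3, y3.2} {y2.1, y2.2, y2.3} {y3.1} {y3.3} {y4.1} {y4.2} {y4.3}
The second expression, normalized: {out.1, out.3, y1.2, y2.1, y2.2, y4.2, y4.3} {out.2} {y1.1} {y1.3} {y2.3, y3.3, y4.1} {y3.1, y3.2}
Different reductions; not equal.

not equal — first {out.1, y1.2} {out.2} {out.3} {y1.1} {y1.3, y3.2} {y2.1, y2.2, y2.3} {y3.1} {y3.3} {y4.1} {y4.2} {y4.3}, second {out.1, out.3, y1.2, y2.1, y2.2, y4.2, y4.3} {out.2} {y1.1} {y1.3} {y2.3, y3.3, y4.1} {y3.1, y3.2}


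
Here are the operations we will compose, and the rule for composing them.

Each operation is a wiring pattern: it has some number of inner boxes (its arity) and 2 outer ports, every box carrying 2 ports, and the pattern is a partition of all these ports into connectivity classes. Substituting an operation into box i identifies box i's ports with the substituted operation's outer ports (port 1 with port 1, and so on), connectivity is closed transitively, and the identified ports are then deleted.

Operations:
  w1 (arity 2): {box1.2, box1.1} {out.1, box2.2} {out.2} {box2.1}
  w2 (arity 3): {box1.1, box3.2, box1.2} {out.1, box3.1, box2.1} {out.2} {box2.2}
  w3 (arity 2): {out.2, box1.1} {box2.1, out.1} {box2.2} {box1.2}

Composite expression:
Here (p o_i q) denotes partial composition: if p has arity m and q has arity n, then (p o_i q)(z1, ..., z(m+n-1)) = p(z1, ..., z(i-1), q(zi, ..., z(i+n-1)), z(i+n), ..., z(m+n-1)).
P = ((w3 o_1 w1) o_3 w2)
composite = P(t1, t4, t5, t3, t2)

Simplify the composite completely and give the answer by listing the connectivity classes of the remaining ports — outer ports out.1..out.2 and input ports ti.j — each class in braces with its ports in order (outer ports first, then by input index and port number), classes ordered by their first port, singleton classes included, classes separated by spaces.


{out.1, t2.1, t3.1} {out.2, t4.2} {t1.1, t1.2} {t2.2, t5.1, t5.2} {t3.2} {t4.1}

Treat the ports identified at w3 as solder joints: merge, then drop.
composing w1 on (t1, t4), with out.j its own outer ports: {out.1, t4.2} {out.2} {t1.1, t1.2} {t4.1}
composing w2 on (t5, t3, t2), with out.j its own outer ports: {out.1, t2.1, t3.1} {out.2} {t2.2, t5.1, t5.2} {t3.2}
composing w3 on (t1, t4, t5, t3, t2), with out.j its own outer ports: {out.1, t2.1, t3.1} {out.2, t4.2} {t1.1, t1.2} {t2.2, t5.1, t5.2} {t3.2} {t4.1}


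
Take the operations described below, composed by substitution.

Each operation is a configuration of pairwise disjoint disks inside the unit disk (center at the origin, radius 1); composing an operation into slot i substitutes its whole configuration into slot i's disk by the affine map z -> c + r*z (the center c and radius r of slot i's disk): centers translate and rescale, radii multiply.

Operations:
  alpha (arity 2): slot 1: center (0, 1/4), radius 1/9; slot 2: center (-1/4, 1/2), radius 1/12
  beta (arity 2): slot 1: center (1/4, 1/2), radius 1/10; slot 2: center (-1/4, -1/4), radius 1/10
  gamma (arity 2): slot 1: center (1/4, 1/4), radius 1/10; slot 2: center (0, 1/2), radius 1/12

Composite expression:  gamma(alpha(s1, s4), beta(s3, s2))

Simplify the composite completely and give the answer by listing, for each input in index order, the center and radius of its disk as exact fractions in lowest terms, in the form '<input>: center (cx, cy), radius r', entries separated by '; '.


s1: center (1/4, 11/40), radius 1/90; s2: center (-1/48, 23/48), radius 1/120; s3: center (1/48, 13/24), radius 1/120; s4: center (9/40, 3/10), radius 1/120

Only the slot chain above each s matters under gamma; compose those maps.
input s1: composing its 2 substitution steps yields center (1/4, 11/40), radius 1/90
input s4: composing its 2 substitution steps yields center (9/40, 3/10), radius 1/120
input s3: composing its 2 substitution steps yields center (1/48, 13/24), radius 1/120
input s2: composing its 2 substitution steps yields center (-1/48, 23/48), radius 1/120


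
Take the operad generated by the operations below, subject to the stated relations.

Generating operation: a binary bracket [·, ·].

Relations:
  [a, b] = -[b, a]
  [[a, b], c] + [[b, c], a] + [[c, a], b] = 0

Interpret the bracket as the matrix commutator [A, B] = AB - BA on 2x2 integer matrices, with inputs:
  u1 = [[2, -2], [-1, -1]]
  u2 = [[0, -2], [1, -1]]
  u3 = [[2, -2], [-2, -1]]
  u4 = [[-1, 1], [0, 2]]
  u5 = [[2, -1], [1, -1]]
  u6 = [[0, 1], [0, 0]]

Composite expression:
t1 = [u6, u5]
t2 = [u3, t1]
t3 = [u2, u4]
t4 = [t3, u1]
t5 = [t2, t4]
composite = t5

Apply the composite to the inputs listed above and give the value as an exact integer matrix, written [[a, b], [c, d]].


[u6, u5] = [[1, -3], [0, -1]]
[u3, [u6, u5]] = [[-6, -5], [-4, 6]]
[u2, u4] = [[-1, -5], [-3, 1]]
[[u2, u4], u1] = [[-1, 19], [-11, 1]]
[[u3, [u6, u5]], [[u2, u4], u1]] = [[131, -238], [-124, -131]]

[[131, -238], [-124, -131]]


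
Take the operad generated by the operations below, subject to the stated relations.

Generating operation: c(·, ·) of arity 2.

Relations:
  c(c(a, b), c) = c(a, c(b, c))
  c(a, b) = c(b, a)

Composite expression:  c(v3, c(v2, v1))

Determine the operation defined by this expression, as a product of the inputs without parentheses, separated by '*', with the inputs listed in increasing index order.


v1 * v2 * v3

Shape and order are irrelevant to c; the v-input set decides.
c(v2, v1) reduces to v2 * v1
c(v3, c(v2, v1)) reduces to v3 * v2 * v1
the factors in increasing index order: v1 * v2 * v3


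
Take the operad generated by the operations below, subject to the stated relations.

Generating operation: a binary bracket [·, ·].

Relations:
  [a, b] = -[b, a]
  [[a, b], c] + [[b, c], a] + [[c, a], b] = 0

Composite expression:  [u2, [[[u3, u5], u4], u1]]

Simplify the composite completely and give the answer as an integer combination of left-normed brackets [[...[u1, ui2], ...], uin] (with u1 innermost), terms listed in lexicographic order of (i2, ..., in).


[[[[u1, u3], u5], u4], u2] - [[[[u1, u4], u3], u5], u2] + [[[[u1, u4], u5], u3], u2] - [[[[u1, u5], u3], u4], u2]

Antisymmetry and Jacobi reduce to u1-anchored left-normed brackets.
Composite bracket: [u2, [[[u3, u5], u4], u1]]
Under [a, b] = ab - ba we get 16 signed associative words (2^4 = 16).
Keep just the words that open with u1:
  word u1u3u5u4u2 has sign +1, contributing +[[[[u1, u3], u5], u4], u2]
  word u1u4u3u5u2 has sign -1, contributing -[[[[u1, u4], u3], u5], u2]
  word u1u4u5u3u2 has sign +1, contributing +[[[[u1, u4], u5], u3], u2]
  word u1u5u3u4u2 has sign -1, contributing -[[[[u1, u5], u3], u4], u2]


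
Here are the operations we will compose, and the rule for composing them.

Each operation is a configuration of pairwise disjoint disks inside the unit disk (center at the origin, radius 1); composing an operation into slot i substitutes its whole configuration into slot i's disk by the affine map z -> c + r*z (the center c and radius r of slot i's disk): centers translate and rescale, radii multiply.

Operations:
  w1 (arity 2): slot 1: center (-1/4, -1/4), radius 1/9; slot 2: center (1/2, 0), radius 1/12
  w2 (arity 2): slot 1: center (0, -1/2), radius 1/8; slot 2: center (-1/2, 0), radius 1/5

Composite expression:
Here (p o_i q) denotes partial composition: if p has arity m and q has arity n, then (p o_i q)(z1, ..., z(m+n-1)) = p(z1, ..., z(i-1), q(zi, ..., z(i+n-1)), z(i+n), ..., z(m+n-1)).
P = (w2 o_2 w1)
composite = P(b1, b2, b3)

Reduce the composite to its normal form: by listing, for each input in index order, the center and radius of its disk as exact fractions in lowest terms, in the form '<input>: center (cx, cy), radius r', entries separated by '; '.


b1: center (0, -1/2), radius 1/8; b2: center (-11/20, -1/20), radius 1/45; b3: center (-2/5, 0), radius 1/60

Only the slot chain above each b matters under w2; compose those maps.
input b1: applying the 1 nested substitution gives center (0, -1/2), radius 1/8
input b2: applying the 2 nested substitutions gives center (-11/20, -1/20), radius 1/45
input b3: applying the 2 nested substitutions gives center (-2/5, 0), radius 1/60


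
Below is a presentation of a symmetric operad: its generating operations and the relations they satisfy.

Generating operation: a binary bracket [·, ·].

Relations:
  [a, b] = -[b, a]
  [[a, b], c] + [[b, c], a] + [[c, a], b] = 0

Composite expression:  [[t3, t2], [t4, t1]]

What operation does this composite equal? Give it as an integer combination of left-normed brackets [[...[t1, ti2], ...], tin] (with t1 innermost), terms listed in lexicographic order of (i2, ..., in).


-[[[t1, t4], t2], t3] + [[[t1, t4], t3], t2]


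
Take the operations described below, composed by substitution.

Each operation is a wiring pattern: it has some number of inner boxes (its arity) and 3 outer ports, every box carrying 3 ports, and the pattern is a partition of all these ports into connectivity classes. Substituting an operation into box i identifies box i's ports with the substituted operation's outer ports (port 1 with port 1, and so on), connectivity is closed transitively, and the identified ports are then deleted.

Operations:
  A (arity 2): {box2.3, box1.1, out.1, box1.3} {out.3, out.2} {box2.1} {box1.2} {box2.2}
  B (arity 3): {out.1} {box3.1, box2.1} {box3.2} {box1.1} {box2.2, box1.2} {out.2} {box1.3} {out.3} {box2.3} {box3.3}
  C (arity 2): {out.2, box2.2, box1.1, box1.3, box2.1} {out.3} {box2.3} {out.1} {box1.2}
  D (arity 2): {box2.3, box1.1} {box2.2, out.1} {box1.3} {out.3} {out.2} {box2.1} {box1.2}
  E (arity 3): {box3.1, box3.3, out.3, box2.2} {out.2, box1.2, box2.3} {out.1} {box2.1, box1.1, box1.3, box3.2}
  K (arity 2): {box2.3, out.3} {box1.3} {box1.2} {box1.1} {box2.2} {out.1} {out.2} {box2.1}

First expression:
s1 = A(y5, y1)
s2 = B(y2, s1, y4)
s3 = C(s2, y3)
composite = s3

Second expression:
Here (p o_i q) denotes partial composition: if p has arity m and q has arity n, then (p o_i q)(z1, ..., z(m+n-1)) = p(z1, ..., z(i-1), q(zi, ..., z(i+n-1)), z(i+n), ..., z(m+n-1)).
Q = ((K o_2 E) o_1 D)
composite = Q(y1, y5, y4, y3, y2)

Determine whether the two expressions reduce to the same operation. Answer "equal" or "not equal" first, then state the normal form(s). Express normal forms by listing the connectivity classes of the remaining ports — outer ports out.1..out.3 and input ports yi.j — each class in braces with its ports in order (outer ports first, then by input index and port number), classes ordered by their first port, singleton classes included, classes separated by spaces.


not equal: they reduce to {out.1} {out.2, y3.1, y3.2} {out.3} {y1.1} {y1.2} {y1.3, y4.1, y5.1, y5.3} {y2.1} {y2.2} {y2.3} {y3.3} {y4.2} {y4.3} {y5.2} and {out.1} {out.2} {out.3, y2.1, y2.3, y3.2} {y1.1, y5.3} {y1.2} {y1.3} {y2.2, y3.1, y4.1, y4.3} {y3.3, y4.2} {y5.1} {y5.2}

The first expression reduces to {out.1} {out.2, y3.1, y3.2} {out.3} {y1.1} {y1.2} {y1.3, y4.1, y5.1, y5.3} {y2.1} {y2.2} {y2.3} {y3.3} {y4.2} {y4.3} {y5.2}
The second expression reduces to {out.1} {out.2} {out.3, y2.1, y2.3, y3.2} {y1.1, y5.3} {y1.2} {y1.3} {y2.2, y3.1, y4.1, y4.3} {y3.3, y4.2} {y5.1} {y5.2}
Different reductions; not equal.


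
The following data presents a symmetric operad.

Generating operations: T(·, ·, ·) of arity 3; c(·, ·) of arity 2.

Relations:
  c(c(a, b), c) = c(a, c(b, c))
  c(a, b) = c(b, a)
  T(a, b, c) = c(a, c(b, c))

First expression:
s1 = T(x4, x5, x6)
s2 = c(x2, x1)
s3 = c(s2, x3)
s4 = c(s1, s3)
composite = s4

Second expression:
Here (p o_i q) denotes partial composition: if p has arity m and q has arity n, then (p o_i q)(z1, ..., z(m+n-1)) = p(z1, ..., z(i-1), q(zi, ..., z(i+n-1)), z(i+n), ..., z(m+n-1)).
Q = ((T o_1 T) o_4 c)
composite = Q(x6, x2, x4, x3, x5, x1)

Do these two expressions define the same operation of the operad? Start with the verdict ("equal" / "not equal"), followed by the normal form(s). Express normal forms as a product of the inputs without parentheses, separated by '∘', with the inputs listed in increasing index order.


equal: each reduces to x1 ∘ x2 ∘ x3 ∘ x4 ∘ x5 ∘ x6

In normal form, the first expression is x1 ∘ x2 ∘ x3 ∘ x4 ∘ x5 ∘ x6
In normal form, the second expression is x1 ∘ x2 ∘ x3 ∘ x4 ∘ x5 ∘ x6
Both agree, so they are equal.


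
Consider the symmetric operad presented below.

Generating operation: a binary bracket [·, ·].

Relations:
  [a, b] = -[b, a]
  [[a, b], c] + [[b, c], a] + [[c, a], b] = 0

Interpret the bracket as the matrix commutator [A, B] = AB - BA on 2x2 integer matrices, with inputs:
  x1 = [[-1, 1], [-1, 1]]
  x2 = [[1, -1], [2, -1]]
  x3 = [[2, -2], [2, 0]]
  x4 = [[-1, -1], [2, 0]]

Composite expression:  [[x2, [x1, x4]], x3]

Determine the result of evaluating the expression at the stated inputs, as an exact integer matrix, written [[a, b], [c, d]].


[[4, 28], [32, -4]]


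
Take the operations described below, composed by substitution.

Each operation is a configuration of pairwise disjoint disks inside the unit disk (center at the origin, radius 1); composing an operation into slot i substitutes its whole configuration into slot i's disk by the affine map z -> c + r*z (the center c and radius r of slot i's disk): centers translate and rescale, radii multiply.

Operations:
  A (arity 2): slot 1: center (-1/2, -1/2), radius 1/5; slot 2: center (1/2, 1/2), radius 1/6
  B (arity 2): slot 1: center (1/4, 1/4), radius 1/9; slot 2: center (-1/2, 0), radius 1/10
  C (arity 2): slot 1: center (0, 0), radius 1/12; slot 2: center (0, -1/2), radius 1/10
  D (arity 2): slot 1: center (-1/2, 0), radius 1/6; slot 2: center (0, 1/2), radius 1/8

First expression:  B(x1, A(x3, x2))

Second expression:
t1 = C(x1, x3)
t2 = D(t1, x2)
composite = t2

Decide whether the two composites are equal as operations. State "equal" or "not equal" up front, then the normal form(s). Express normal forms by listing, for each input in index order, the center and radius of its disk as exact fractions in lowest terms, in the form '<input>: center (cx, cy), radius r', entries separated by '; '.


not equal: they reduce to x1: center (1/4, 1/4), radius 1/9; x2: center (-9/20, 1/20), radius 1/60; x3: center (-11/20, -1/20), radius 1/50 and x1: center (-1/2, 0), radius 1/72; x2: center (0, 1/2), radius 1/8; x3: center (-1/2, -1/12), radius 1/60

In normal form, the first expression is x1: center (1/4, 1/4), radius 1/9; x2: center (-9/20, 1/20), radius 1/60; x3: center (-11/20, -1/20), radius 1/50
In normal form, the second expression is x1: center (-1/2, 0), radius 1/72; x2: center (0, 1/2), radius 1/8; x3: center (-1/2, -1/12), radius 1/60
Distinct normal forms: not equal.
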